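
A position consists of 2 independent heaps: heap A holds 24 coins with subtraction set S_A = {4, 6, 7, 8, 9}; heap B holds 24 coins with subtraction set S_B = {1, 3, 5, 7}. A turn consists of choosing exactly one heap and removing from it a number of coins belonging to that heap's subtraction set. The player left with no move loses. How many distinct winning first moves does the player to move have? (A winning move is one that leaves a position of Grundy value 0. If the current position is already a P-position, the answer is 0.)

2

Heap A, S = {4, 6, 7, 8, 9}:
n :  0  1  2  3  4  5  6  7  8  9 10 11 12 13 14 15 16 17 18 19 20 21 22 23 24
G :  0  0  0  0  1  1  1  1  2  2  2  2  3  0  0  0  0  1  1  1  1  2  2  2  2
G_A(24) = 2.
Heap B, S = {1, 3, 5, 7}:
n :  0  1  2  3  4  5  6  7  8  9 10 11 12 13 14 15 16 17 18 19 20 21 22 23 24
G :  0  1  0  1  0  1  0  1  0  1  0  1  0  1  0  1  0  1  0  1  0  1  0  1  0
G_B(24) = 0.
Combined Grundy value = 2 ⊕ 0 = 2.
A winning move leaves total XOR = 0, i.e. changes one component's Grundy value g to g ⊕ X where X is the current total.
Heap A: need g' = 2⊕2 = 0. Options: 24−4→G=1, 24−6→G=1, 24−7→G=1, 24−8→G=0, 24−9→G=0. Hits: 2.
Heap B: need g' = 0⊕2 = 2. Options: 24−1→G=1, 24−3→G=1, 24−5→G=1, 24−7→G=1. Hits: 0.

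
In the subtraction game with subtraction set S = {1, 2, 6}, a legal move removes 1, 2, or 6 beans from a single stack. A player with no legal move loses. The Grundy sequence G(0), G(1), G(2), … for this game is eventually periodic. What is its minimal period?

n :  0  1  2  3  4  5  6  7  8  9 10 11 12 13 14 15
G :  0  1  2  0  1  2  3  0  1  2  0  1  2  3  0  1
G(n+7) = G(n) holds for n = 0,…,5 (a full window of length max(S) = 6), so the sequence is purely periodic with period 7.

7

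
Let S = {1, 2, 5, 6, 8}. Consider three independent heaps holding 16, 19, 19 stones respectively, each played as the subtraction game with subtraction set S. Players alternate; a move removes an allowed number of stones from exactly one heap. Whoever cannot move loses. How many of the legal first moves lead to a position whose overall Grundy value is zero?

All heaps use S = {1, 2, 5, 6, 8}:
n :  0  1  2  3  4  5  6  7  8  9 10 11 12 13 14 15 16 17 18 19
G :  0  1  2  0  1  2  3  0  1  2  0  1  2  3  0  1  2  0  1  2
Heap A: G(16) = 2.
Heap B: G(19) = 2.
Heap C: G(19) = 2.
Combined Grundy value = 2 ⊕ 2 ⊕ 2 = 2.
A winning move leaves total XOR = 0, i.e. changes one component's Grundy value g to g ⊕ X where X is the current total.
Heap A: need g' = 2⊕2 = 0. Options: 16−1→G=1, 16−2→G=0, 16−5→G=1, 16−6→G=0, 16−8→G=1. Hits: 2.
Heap B: need g' = 2⊕2 = 0. Options: 19−1→G=1, 19−2→G=0, 19−5→G=0, 19−6→G=3, 19−8→G=1. Hits: 2.
Heap C: need g' = 2⊕2 = 0. Options: 19−1→G=1, 19−2→G=0, 19−5→G=0, 19−6→G=3, 19−8→G=1. Hits: 2.

6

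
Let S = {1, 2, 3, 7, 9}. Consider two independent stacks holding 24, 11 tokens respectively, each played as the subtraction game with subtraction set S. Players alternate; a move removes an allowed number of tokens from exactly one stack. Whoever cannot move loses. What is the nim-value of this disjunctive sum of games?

All stacks use S = {1, 2, 3, 7, 9}:
G(0) = 0
G(1) = mex{0} = 1
G(2) = mex{1,0} = 2
G(3) = mex{2,1,0} = 3
G(4) = mex{3,2,1} = 0
G(5) = mex{0,3,2} = 1
G(6) = mex{1,0,3} = 2
G(7) = mex{2,1,0,0} = 3
G(8) = mex{3,2,1,1} = 0
G(9) = mex{0,3,2,2,0} = 1
G(10) = mex{1,0,3,3,1} = 2
G(11) = mex{2,1,0,0,2} = 3
G(12) = mex{3,2,1,1,3} = 0
G(13) = mex{0,3,2,2,0} = 1
G(14) = mex{1,0,3,3,1} = 2
G(15) = mex{2,1,0,0,2} = 3
G(16) = mex{3,2,1,1,3} = 0
G(17) = mex{0,3,2,2,0} = 1
G(18) = mex{1,0,3,3,1} = 2
G(19) = mex{2,1,0,0,2} = 3
G(20) = mex{3,2,1,1,3} = 0
G(21) = mex{0,3,2,2,0} = 1
G(22) = mex{1,0,3,3,1} = 2
G(23) = mex{2,1,0,0,2} = 3
G(24) = mex{3,2,1,1,3} = 0
Stack A: G(24) = 0.
Stack B: G(11) = 3.
Combined Grundy value = 0 ⊕ 3 = 3.

3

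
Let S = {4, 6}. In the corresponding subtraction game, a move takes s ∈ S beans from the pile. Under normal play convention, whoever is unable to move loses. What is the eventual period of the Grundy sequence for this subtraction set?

n :  0  1  2  3  4  5  6  7  8  9 10 11 12 13 14 15 16 17 18 19 20 21
G :  0  0  0  0  1  1  1  1  2  2  0  0  0  0  1  1  1  1  2  2  0  0
G(n+10) = G(n) holds for n = 0,…,5 (a full window of length max(S) = 6), so the sequence is purely periodic with period 10.

10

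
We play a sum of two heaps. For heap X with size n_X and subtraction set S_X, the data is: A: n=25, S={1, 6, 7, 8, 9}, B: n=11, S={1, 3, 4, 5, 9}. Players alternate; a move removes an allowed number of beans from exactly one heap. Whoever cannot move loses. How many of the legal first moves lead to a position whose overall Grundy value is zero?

3

Heap A, S = {1, 6, 7, 8, 9}:
G(0) = 0
G(1) = mex{0} = 1
G(2) = mex{1} = 0
G(3) = mex{0} = 1
G(4) = mex{1} = 0
G(5) = mex{0} = 1
G(6) = mex{1,0} = 2
G(7) = mex{2,1,0} = 3
G(8) = mex{3,0,1,0} = 2
G(9) = mex{2,1,0,1,0} = 3
G(10) = mex{3,0,1,0,1} = 2
G(11) = mex{2,1,0,1,0} = 3
G(12) = mex{3,2,1,0,1} = 4
G(13) = mex{4,3,2,1,0} = 5
G(14) = mex{5,2,3,2,1} = 0
G(15) = mex{0,3,2,3,2} = 1
G(16) = mex{1,2,3,2,3} = 0
G(17) = mex{0,3,2,3,2} = 1
G(18) = mex{1,4,3,2,3} = 0
G(19) = mex{0,5,4,3,2} = 1
G(20) = mex{1,0,5,4,3} = 2
G(21) = mex{2,1,0,5,4} = 3
G(22) = mex{3,0,1,0,5} = 2
G(23) = mex{2,1,0,1,0} = 3
G(24) = mex{3,0,1,0,1} = 2
G(25) = mex{2,1,0,1,0} = 3
G_A(25) = 3.
Heap B, S = {1, 3, 4, 5, 9}:
G(0) = 0
G(1) = mex{0} = 1
G(2) = mex{1} = 0
G(3) = mex{0,0} = 1
G(4) = mex{1,1,0} = 2
G(5) = mex{2,0,1,0} = 3
G(6) = mex{3,1,0,1} = 2
G(7) = mex{2,2,1,0} = 3
G(8) = mex{3,3,2,1} = 0
G(9) = mex{0,2,3,2,0} = 1
G(10) = mex{1,3,2,3,1} = 0
G(11) = mex{0,0,3,2,0} = 1
G_B(11) = 1.
Combined Grundy value = 3 ⊕ 1 = 2.
A winning move leaves total XOR = 0, i.e. changes one component's Grundy value g to g ⊕ X where X is the current total.
Heap A: need g' = 3⊕2 = 1. Options: 25−1→G=2, 25−6→G=1, 25−7→G=0, 25−8→G=1, 25−9→G=0. Hits: 2.
Heap B: need g' = 1⊕2 = 3. Options: 11−1→G=0, 11−3→G=0, 11−4→G=3, 11−5→G=2, 11−9→G=0. Hits: 1.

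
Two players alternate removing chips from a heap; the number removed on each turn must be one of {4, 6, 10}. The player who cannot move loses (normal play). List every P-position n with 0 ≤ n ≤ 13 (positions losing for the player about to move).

G(0) = 0
G(1) = mex{} = 0
G(2) = mex{} = 0
G(3) = mex{} = 0
G(4) = mex{0} = 1
G(5) = mex{0} = 1
G(6) = mex{0,0} = 1
G(7) = mex{0,0} = 1
G(8) = mex{1,0} = 2
G(9) = mex{1,0} = 2
G(10) = mex{1,1,0} = 2
G(11) = mex{1,1,0} = 2
G(12) = mex{2,1,0} = 3
G(13) = mex{2,1,0} = 3
P-positions are exactly the n with G(n) = 0.

0, 1, 2, 3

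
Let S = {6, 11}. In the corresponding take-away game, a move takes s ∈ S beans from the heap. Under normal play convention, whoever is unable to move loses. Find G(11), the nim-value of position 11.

1

n :  0  1  2  3  4  5  6  7  8  9 10 11
G :  0  0  0  0  0  0  1  1  1  1  1  1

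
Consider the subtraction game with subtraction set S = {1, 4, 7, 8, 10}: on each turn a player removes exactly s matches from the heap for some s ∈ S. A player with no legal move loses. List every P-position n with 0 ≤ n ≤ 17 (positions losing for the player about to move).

0, 2, 5, 11, 14, 16

n :  0  1  2  3  4  5  6  7  8  9 10 11 12 13 14 15 16 17
G :  0  1  0  1  2  0  1  2  3  2  3  0  1  3  0  1  0  1
P-positions are exactly the n with G(n) = 0.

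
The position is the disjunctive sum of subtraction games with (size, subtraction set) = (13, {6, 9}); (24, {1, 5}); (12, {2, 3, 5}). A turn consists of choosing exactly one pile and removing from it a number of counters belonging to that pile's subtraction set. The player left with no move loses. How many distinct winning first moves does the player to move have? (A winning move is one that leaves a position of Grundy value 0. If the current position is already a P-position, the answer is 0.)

0

Pile A, S = {6, 9}:
G(0) = 0
G(1) = mex{} = 0
G(2) = mex{} = 0
G(3) = mex{} = 0
G(4) = mex{} = 0
G(5) = mex{} = 0
G(6) = mex{0} = 1
G(7) = mex{0} = 1
G(8) = mex{0} = 1
G(9) = mex{0,0} = 1
G(10) = mex{0,0} = 1
G(11) = mex{0,0} = 1
G(12) = mex{1,0} = 2
G(13) = mex{1,0} = 2
G_A(13) = 2.
Pile B, S = {1, 5}:
G(0) = 0
G(1) = mex{0} = 1
G(2) = mex{1} = 0
G(3) = mex{0} = 1
G(4) = mex{1} = 0
G(5) = mex{0,0} = 1
G(6) = mex{1,1} = 0
G(7) = mex{0,0} = 1
G(8) = mex{1,1} = 0
G(9) = mex{0,0} = 1
G(10) = mex{1,1} = 0
G(11) = mex{0,0} = 1
G(12) = mex{1,1} = 0
G(13) = mex{0,0} = 1
G(14) = mex{1,1} = 0
G(15) = mex{0,0} = 1
G(16) = mex{1,1} = 0
G(17) = mex{0,0} = 1
G(18) = mex{1,1} = 0
G(19) = mex{0,0} = 1
G(20) = mex{1,1} = 0
G(21) = mex{0,0} = 1
G(22) = mex{1,1} = 0
G(23) = mex{0,0} = 1
G(24) = mex{1,1} = 0
G_B(24) = 0.
Pile C, S = {2, 3, 5}:
G(0) = 0
G(1) = mex{} = 0
G(2) = mex{0} = 1
G(3) = mex{0,0} = 1
G(4) = mex{1,0} = 2
G(5) = mex{1,1,0} = 2
G(6) = mex{2,1,0} = 3
G(7) = mex{2,2,1} = 0
G(8) = mex{3,2,1} = 0
G(9) = mex{0,3,2} = 1
G(10) = mex{0,0,2} = 1
G(11) = mex{1,0,3} = 2
G(12) = mex{1,1,0} = 2
G_C(12) = 2.
Combined Grundy value = 2 ⊕ 0 ⊕ 2 = 0.
A winning move leaves total XOR = 0, i.e. changes one component's Grundy value g to g ⊕ X where X is the current total.
Pile A: target g' = 2⊕0 = 2, but every legal move changes the Grundy value (mex property), so 0 moves.
Pile B: target g' = 0⊕0 = 0, but every legal move changes the Grundy value (mex property), so 0 moves.
Pile C: target g' = 2⊕0 = 2, but every legal move changes the Grundy value (mex property), so 0 moves.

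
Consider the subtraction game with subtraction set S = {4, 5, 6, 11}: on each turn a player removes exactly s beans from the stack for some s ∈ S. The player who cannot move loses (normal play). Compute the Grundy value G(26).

2

G(0) = 0
G(1) = mex{} = 0
G(2) = mex{} = 0
G(3) = mex{} = 0
G(4) = mex{0} = 1
G(5) = mex{0,0} = 1
G(6) = mex{0,0,0} = 1
G(7) = mex{0,0,0} = 1
G(8) = mex{1,0,0} = 2
G(9) = mex{1,1,0} = 2
G(10) = mex{1,1,1} = 0
G(11) = mex{1,1,1,0} = 2
G(12) = mex{2,1,1,0} = 3
G(13) = mex{2,2,1,0} = 3
G(14) = mex{0,2,2,0} = 1
G(15) = mex{2,0,2,1} = 3
G(16) = mex{3,2,0,1} = 4
G(17) = mex{3,3,2,1} = 0
G(18) = mex{1,3,3,1} = 0
G(19) = mex{3,1,3,2} = 0
G(20) = mex{4,3,1,2} = 0
G(21) = mex{0,4,3,0} = 1
G(22) = mex{0,0,4,2} = 1
G(23) = mex{0,0,0,3} = 1
G(24) = mex{0,0,0,3} = 1
G(25) = mex{1,0,0,1} = 2
G(26) = mex{1,1,0,3} = 2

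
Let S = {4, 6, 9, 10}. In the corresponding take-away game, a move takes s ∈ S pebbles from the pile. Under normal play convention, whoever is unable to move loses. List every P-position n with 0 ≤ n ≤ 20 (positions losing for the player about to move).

0, 1, 2, 3, 14, 15, 16, 17

G(0) = 0
G(1) = mex{} = 0
G(2) = mex{} = 0
G(3) = mex{} = 0
G(4) = mex{0} = 1
G(5) = mex{0} = 1
G(6) = mex{0,0} = 1
G(7) = mex{0,0} = 1
G(8) = mex{1,0} = 2
G(9) = mex{1,0,0} = 2
G(10) = mex{1,1,0,0} = 2
G(11) = mex{1,1,0,0} = 2
G(12) = mex{2,1,0,0} = 3
G(13) = mex{2,1,1,0} = 3
G(14) = mex{2,2,1,1} = 0
G(15) = mex{2,2,1,1} = 0
G(16) = mex{3,2,1,1} = 0
G(17) = mex{3,2,2,1} = 0
G(18) = mex{0,3,2,2} = 1
G(19) = mex{0,3,2,2} = 1
G(20) = mex{0,0,2,2} = 1
P-positions are exactly the n with G(n) = 0.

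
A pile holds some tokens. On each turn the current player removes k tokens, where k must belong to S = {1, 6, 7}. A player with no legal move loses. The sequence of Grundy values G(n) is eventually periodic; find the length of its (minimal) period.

12

G(0) = 0
G(1) = mex{0} = 1
G(2) = mex{1} = 0
G(3) = mex{0} = 1
G(4) = mex{1} = 0
G(5) = mex{0} = 1
G(6) = mex{1,0} = 2
G(7) = mex{2,1,0} = 3
G(8) = mex{3,0,1} = 2
G(9) = mex{2,1,0} = 3
G(10) = mex{3,0,1} = 2
G(11) = mex{2,1,0} = 3
G(12) = mex{3,2,1} = 0
G(13) = mex{0,3,2} = 1
G(14) = mex{1,2,3} = 0
G(15) = mex{0,3,2} = 1
G(16) = mex{1,2,3} = 0
G(17) = mex{0,3,2} = 1
G(18) = mex{1,0,3} = 2
G(19) = mex{2,1,0} = 3
G(20) = mex{3,0,1} = 2
G(21) = mex{2,1,0} = 3
G(22) = mex{3,0,1} = 2
G(23) = mex{2,1,0} = 3
G(24) = mex{3,2,1} = 0
G(25) = mex{0,3,2} = 1
G(n+12) = G(n) holds for n = 0,…,6 (a full window of length max(S) = 7), so the sequence is purely periodic with period 12.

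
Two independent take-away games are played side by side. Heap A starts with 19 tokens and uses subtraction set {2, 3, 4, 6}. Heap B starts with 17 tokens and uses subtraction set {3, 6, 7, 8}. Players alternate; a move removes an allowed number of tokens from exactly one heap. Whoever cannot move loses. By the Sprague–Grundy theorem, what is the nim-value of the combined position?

Heap A, S = {2, 3, 4, 6}:
n :  0  1  2  3  4  5  6  7  8  9 10 11 12 13 14 15 16 17 18 19
G :  0  0  1  1  2  2  3  3  0  0  1  1  2  2  3  3  0  0  1  1
G_A(19) = 1.
Heap B, S = {3, 6, 7, 8}:
G(0) = 0
G(1) = mex{} = 0
G(2) = mex{} = 0
G(3) = mex{0} = 1
G(4) = mex{0} = 1
G(5) = mex{0} = 1
G(6) = mex{1,0} = 2
G(7) = mex{1,0,0} = 2
G(8) = mex{1,0,0,0} = 2
G(9) = mex{2,1,0,0} = 3
G(10) = mex{2,1,1,0} = 3
G(11) = mex{2,1,1,1} = 0
G(12) = mex{3,2,1,1} = 0
G(13) = mex{3,2,2,1} = 0
G(14) = mex{0,2,2,2} = 1
G(15) = mex{0,3,2,2} = 1
G(16) = mex{0,3,3,2} = 1
G(17) = mex{1,0,3,3} = 2
G_B(17) = 2.
Combined Grundy value = 1 ⊕ 2 = 3.

3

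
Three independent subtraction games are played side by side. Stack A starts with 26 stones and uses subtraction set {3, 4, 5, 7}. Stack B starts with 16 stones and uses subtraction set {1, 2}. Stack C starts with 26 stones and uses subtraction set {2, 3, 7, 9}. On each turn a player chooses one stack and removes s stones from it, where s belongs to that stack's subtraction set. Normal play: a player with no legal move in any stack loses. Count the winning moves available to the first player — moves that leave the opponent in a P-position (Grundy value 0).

2

Stack A, S = {3, 4, 5, 7}:
n :  0  1  2  3  4  5  6  7  8  9 10 11 12 13 14 15 16 17 18 19 20 21 22 23 24 25 26
G :  0  0  0  1  1  1  2  2  2  3  0  0  0  1  1  1  2  2  2  3  0  0  0  1  1  1  2
G_A(26) = 2.
Stack B, S = {1, 2}:
G(0) = 0
G(1) = mex{0} = 1
G(2) = mex{1,0} = 2
G(3) = mex{2,1} = 0
G(4) = mex{0,2} = 1
G(5) = mex{1,0} = 2
G(6) = mex{2,1} = 0
G(7) = mex{0,2} = 1
G(8) = mex{1,0} = 2
G(9) = mex{2,1} = 0
G(10) = mex{0,2} = 1
G(11) = mex{1,0} = 2
G(12) = mex{2,1} = 0
G(13) = mex{0,2} = 1
G(14) = mex{1,0} = 2
G(15) = mex{2,1} = 0
G(16) = mex{0,2} = 1
G_B(16) = 1.
Stack C, S = {2, 3, 7, 9}:
G(0) = 0
G(1) = mex{} = 0
G(2) = mex{0} = 1
G(3) = mex{0,0} = 1
G(4) = mex{1,0} = 2
G(5) = mex{1,1} = 0
G(6) = mex{2,1} = 0
G(7) = mex{0,2,0} = 1
G(8) = mex{0,0,0} = 1
G(9) = mex{1,0,1,0} = 2
G(10) = mex{1,1,1,0} = 2
G(11) = mex{2,1,2,1} = 0
G(12) = mex{2,2,0,1} = 3
G(13) = mex{0,2,0,2} = 1
G(14) = mex{3,0,1,0} = 2
G(15) = mex{1,3,1,0} = 2
G(16) = mex{2,1,2,1} = 0
G(17) = mex{2,2,2,1} = 0
G(18) = mex{0,2,0,2} = 1
G(19) = mex{0,0,3,2} = 1
G(20) = mex{1,0,1,0} = 2
G(21) = mex{1,1,2,3} = 0
G(22) = mex{2,1,2,1} = 0
G(23) = mex{0,2,0,2} = 1
G(24) = mex{0,0,0,2} = 1
G(25) = mex{1,0,1,0} = 2
G(26) = mex{1,1,1,0} = 2
G_C(26) = 2.
Combined Grundy value = 2 ⊕ 1 ⊕ 2 = 1.
A winning move leaves total XOR = 0, i.e. changes one component's Grundy value g to g ⊕ X where X is the current total.
Stack A: need g' = 2⊕1 = 3. Options: 26−3→G=1, 26−4→G=0, 26−5→G=0, 26−7→G=3. Hits: 1.
Stack B: need g' = 1⊕1 = 0. Options: 16−1→G=0, 16−2→G=2. Hits: 1.
Stack C: need g' = 2⊕1 = 3. Options: 26−2→G=1, 26−3→G=1, 26−7→G=1, 26−9→G=0. Hits: 0.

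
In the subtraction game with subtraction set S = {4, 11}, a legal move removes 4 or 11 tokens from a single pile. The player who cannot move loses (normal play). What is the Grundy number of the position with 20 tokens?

G(0) = 0
G(1) = mex{} = 0
G(2) = mex{} = 0
G(3) = mex{} = 0
G(4) = mex{0} = 1
G(5) = mex{0} = 1
G(6) = mex{0} = 1
G(7) = mex{0} = 1
G(8) = mex{1} = 0
G(9) = mex{1} = 0
G(10) = mex{1} = 0
G(11) = mex{1,0} = 2
G(12) = mex{0,0} = 1
G(13) = mex{0,0} = 1
G(14) = mex{0,0} = 1
G(15) = mex{2,1} = 0
G(16) = mex{1,1} = 0
G(17) = mex{1,1} = 0
G(18) = mex{1,1} = 0
G(19) = mex{0,0} = 1
G(20) = mex{0,0} = 1

1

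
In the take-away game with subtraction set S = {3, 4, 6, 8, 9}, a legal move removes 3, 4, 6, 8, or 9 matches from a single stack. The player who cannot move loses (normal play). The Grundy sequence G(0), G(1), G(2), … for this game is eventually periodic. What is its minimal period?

n :  0  1  2  3  4  5  6  7  8  9 10 11 12 13 14 15 16 17 18 19 20 21 22 23 24 25
G :  0  0  0  1  1  1  2  2  2  3  3  3  0  0  0  1  1  1  2  2  2  3  3  3  0  0
G(n+12) = G(n) holds for n = 0,…,8 (a full window of length max(S) = 9), so the sequence is purely periodic with period 12.

12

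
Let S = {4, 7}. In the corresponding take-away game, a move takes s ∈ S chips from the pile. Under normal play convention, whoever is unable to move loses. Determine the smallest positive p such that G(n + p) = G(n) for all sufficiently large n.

G(0) = 0
G(1) = mex{} = 0
G(2) = mex{} = 0
G(3) = mex{} = 0
G(4) = mex{0} = 1
G(5) = mex{0} = 1
G(6) = mex{0} = 1
G(7) = mex{0,0} = 1
G(8) = mex{1,0} = 2
G(9) = mex{1,0} = 2
G(10) = mex{1,0} = 2
G(11) = mex{1,1} = 0
G(12) = mex{2,1} = 0
G(13) = mex{2,1} = 0
G(14) = mex{2,1} = 0
G(15) = mex{0,2} = 1
G(16) = mex{0,2} = 1
G(17) = mex{0,2} = 1
G(18) = mex{0,0} = 1
G(19) = mex{1,0} = 2
G(20) = mex{1,0} = 2
G(21) = mex{1,0} = 2
G(22) = mex{1,1} = 0
G(23) = mex{2,1} = 0
G(n+11) = G(n) holds for n = 0,…,6 (a full window of length max(S) = 7), so the sequence is purely periodic with period 11.

11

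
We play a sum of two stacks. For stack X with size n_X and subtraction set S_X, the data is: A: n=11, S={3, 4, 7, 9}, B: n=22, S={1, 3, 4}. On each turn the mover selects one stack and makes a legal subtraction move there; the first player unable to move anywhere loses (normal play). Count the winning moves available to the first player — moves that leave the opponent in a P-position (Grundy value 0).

Stack A, S = {3, 4, 7, 9}:
G(0) = 0
G(1) = mex{} = 0
G(2) = mex{} = 0
G(3) = mex{0} = 1
G(4) = mex{0,0} = 1
G(5) = mex{0,0} = 1
G(6) = mex{1,0} = 2
G(7) = mex{1,1,0} = 2
G(8) = mex{1,1,0} = 2
G(9) = mex{2,1,0,0} = 3
G(10) = mex{2,2,1,0} = 3
G(11) = mex{2,2,1,0} = 3
G_A(11) = 3.
Stack B, S = {1, 3, 4}:
G(0) = 0
G(1) = mex{0} = 1
G(2) = mex{1} = 0
G(3) = mex{0,0} = 1
G(4) = mex{1,1,0} = 2
G(5) = mex{2,0,1} = 3
G(6) = mex{3,1,0} = 2
G(7) = mex{2,2,1} = 0
G(8) = mex{0,3,2} = 1
G(9) = mex{1,2,3} = 0
G(10) = mex{0,0,2} = 1
G(11) = mex{1,1,0} = 2
G(12) = mex{2,0,1} = 3
G(13) = mex{3,1,0} = 2
G(14) = mex{2,2,1} = 0
G(15) = mex{0,3,2} = 1
G(16) = mex{1,2,3} = 0
G(17) = mex{0,0,2} = 1
G(18) = mex{1,1,0} = 2
G(19) = mex{2,0,1} = 3
G(20) = mex{3,1,0} = 2
G(21) = mex{2,2,1} = 0
G(22) = mex{0,3,2} = 1
G_B(22) = 1.
Combined Grundy value = 3 ⊕ 1 = 2.
A winning move leaves total XOR = 0, i.e. changes one component's Grundy value g to g ⊕ X where X is the current total.
Stack A: need g' = 3⊕2 = 1. Options: 11−3→G=2, 11−4→G=2, 11−7→G=1, 11−9→G=0. Hits: 1.
Stack B: need g' = 1⊕2 = 3. Options: 22−1→G=0, 22−3→G=3, 22−4→G=2. Hits: 1.

2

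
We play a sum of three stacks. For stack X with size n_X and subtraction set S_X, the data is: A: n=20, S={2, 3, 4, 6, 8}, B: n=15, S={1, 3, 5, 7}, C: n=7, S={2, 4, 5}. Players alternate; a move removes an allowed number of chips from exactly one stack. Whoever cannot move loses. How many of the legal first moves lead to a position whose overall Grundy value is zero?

7

Stack A, S = {2, 3, 4, 6, 8}:
n :  0  1  2  3  4  5  6  7  8  9 10 11 12 13 14 15 16 17 18 19 20
G :  0  0  1  1  2  2  3  3  4  4  0  0  1  1  2  2  3  3  4  4  0
G_A(20) = 0.
Stack B, S = {1, 3, 5, 7}:
n :  0  1  2  3  4  5  6  7  8  9 10 11 12 13 14 15
G :  0  1  0  1  0  1  0  1  0  1  0  1  0  1  0  1
G_B(15) = 1.
Stack C, S = {2, 4, 5}:
n : 0 1 2 3 4 5 6 7
G : 0 0 1 1 2 2 3 0
G_C(7) = 0.
Combined Grundy value = 0 ⊕ 1 ⊕ 0 = 1.
A winning move leaves total XOR = 0, i.e. changes one component's Grundy value g to g ⊕ X where X is the current total.
Stack A: need g' = 0⊕1 = 1. Options: 20−2→G=4, 20−3→G=3, 20−4→G=3, 20−6→G=2, 20−8→G=1. Hits: 1.
Stack B: need g' = 1⊕1 = 0. Options: 15−1→G=0, 15−3→G=0, 15−5→G=0, 15−7→G=0. Hits: 4.
Stack C: need g' = 0⊕1 = 1. Options: 7−2→G=2, 7−4→G=1, 7−5→G=1. Hits: 2.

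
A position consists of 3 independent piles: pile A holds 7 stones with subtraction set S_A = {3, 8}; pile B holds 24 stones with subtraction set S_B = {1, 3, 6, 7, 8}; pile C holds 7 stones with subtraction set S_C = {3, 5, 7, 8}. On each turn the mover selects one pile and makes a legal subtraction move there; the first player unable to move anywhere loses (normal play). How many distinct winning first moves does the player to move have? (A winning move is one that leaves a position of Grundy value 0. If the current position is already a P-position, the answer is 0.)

3

Pile A, S = {3, 8}:
n : 0 1 2 3 4 5 6 7
G : 0 0 0 1 1 1 0 0
G_A(7) = 0.
Pile B, S = {1, 3, 6, 7, 8}:
G(0) = 0
G(1) = mex{0} = 1
G(2) = mex{1} = 0
G(3) = mex{0,0} = 1
G(4) = mex{1,1} = 0
G(5) = mex{0,0} = 1
G(6) = mex{1,1,0} = 2
G(7) = mex{2,0,1,0} = 3
G(8) = mex{3,1,0,1,0} = 2
G(9) = mex{2,2,1,0,1} = 3
G(10) = mex{3,3,0,1,0} = 2
G(11) = mex{2,2,1,0,1} = 3
G(12) = mex{3,3,2,1,0} = 4
G(13) = mex{4,2,3,2,1} = 0
G(14) = mex{0,3,2,3,2} = 1
G(15) = mex{1,4,3,2,3} = 0
G(16) = mex{0,0,2,3,2} = 1
G(17) = mex{1,1,3,2,3} = 0
G(18) = mex{0,0,4,3,2} = 1
G(19) = mex{1,1,0,4,3} = 2
G(20) = mex{2,0,1,0,4} = 3
G(21) = mex{3,1,0,1,0} = 2
G(22) = mex{2,2,1,0,1} = 3
G(23) = mex{3,3,0,1,0} = 2
G(24) = mex{2,2,1,0,1} = 3
G_B(24) = 3.
Pile C, S = {3, 5, 7, 8}:
n : 0 1 2 3 4 5 6 7
G : 0 0 0 1 1 1 2 2
G_C(7) = 2.
Combined Grundy value = 0 ⊕ 3 ⊕ 2 = 1.
A winning move leaves total XOR = 0, i.e. changes one component's Grundy value g to g ⊕ X where X is the current total.
Pile A: need g' = 0⊕1 = 1. Options: 7−3→G=1. Hits: 1.
Pile B: need g' = 3⊕1 = 2. Options: 24−1→G=2, 24−3→G=2, 24−6→G=1, 24−7→G=0, 24−8→G=1. Hits: 2.
Pile C: need g' = 2⊕1 = 3. Options: 7−3→G=1, 7−5→G=0, 7−7→G=0. Hits: 0.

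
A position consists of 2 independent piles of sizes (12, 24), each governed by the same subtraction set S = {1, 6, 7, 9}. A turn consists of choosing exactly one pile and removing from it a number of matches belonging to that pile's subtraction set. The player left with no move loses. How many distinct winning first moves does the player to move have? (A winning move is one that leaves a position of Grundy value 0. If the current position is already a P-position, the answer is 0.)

All piles use S = {1, 6, 7, 9}:
G(0) = 0
G(1) = mex{0} = 1
G(2) = mex{1} = 0
G(3) = mex{0} = 1
G(4) = mex{1} = 0
G(5) = mex{0} = 1
G(6) = mex{1,0} = 2
G(7) = mex{2,1,0} = 3
G(8) = mex{3,0,1} = 2
G(9) = mex{2,1,0,0} = 3
G(10) = mex{3,0,1,1} = 2
G(11) = mex{2,1,0,0} = 3
G(12) = mex{3,2,1,1} = 0
G(13) = mex{0,3,2,0} = 1
G(14) = mex{1,2,3,1} = 0
G(15) = mex{0,3,2,2} = 1
G(16) = mex{1,2,3,3} = 0
G(17) = mex{0,3,2,2} = 1
G(18) = mex{1,0,3,3} = 2
G(19) = mex{2,1,0,2} = 3
G(20) = mex{3,0,1,3} = 2
G(21) = mex{2,1,0,0} = 3
G(22) = mex{3,0,1,1} = 2
G(23) = mex{2,1,0,0} = 3
G(24) = mex{3,2,1,1} = 0
Pile A: G(12) = 0.
Pile B: G(24) = 0.
Combined Grundy value = 0 ⊕ 0 = 0.
A winning move leaves total XOR = 0, i.e. changes one component's Grundy value g to g ⊕ X where X is the current total.
Pile A: target g' = 0⊕0 = 0, but every legal move changes the Grundy value (mex property), so 0 moves.
Pile B: target g' = 0⊕0 = 0, but every legal move changes the Grundy value (mex property), so 0 moves.

0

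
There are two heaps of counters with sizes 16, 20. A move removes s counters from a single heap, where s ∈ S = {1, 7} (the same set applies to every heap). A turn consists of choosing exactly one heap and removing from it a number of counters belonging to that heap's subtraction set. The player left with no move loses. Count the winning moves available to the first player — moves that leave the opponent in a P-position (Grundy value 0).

0

All heaps use S = {1, 7}:
n :  0  1  2  3  4  5  6  7  8  9 10 11 12 13 14 15 16 17 18 19 20
G :  0  1  0  1  0  1  0  1  0  1  0  1  0  1  0  1  0  1  0  1  0
Heap A: G(16) = 0.
Heap B: G(20) = 0.
Combined Grundy value = 0 ⊕ 0 = 0.
A winning move leaves total XOR = 0, i.e. changes one component's Grundy value g to g ⊕ X where X is the current total.
Heap A: target g' = 0⊕0 = 0, but every legal move changes the Grundy value (mex property), so 0 moves.
Heap B: target g' = 0⊕0 = 0, but every legal move changes the Grundy value (mex property), so 0 moves.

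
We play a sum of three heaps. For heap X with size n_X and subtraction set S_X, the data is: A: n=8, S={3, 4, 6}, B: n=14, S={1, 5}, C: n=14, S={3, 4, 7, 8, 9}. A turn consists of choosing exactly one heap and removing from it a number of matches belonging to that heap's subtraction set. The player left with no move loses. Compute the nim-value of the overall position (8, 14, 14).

2

Heap A, S = {3, 4, 6}:
n : 0 1 2 3 4 5 6 7 8
G : 0 0 0 1 1 1 2 2 2
G_A(8) = 2.
Heap B, S = {1, 5}:
n :  0  1  2  3  4  5  6  7  8  9 10 11 12 13 14
G :  0  1  0  1  0  1  0  1  0  1  0  1  0  1  0
G_B(14) = 0.
Heap C, S = {3, 4, 7, 8, 9}:
G(0) = 0
G(1) = mex{} = 0
G(2) = mex{} = 0
G(3) = mex{0} = 1
G(4) = mex{0,0} = 1
G(5) = mex{0,0} = 1
G(6) = mex{1,0} = 2
G(7) = mex{1,1,0} = 2
G(8) = mex{1,1,0,0} = 2
G(9) = mex{2,1,0,0,0} = 3
G(10) = mex{2,2,1,0,0} = 3
G(11) = mex{2,2,1,1,0} = 3
G(12) = mex{3,2,1,1,1} = 0
G(13) = mex{3,3,2,1,1} = 0
G(14) = mex{3,3,2,2,1} = 0
G_C(14) = 0.
Combined Grundy value = 2 ⊕ 0 ⊕ 0 = 2.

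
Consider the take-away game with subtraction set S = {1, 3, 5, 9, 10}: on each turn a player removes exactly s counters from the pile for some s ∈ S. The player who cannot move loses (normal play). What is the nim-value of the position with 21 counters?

G(0) = 0
G(1) = mex{0} = 1
G(2) = mex{1} = 0
G(3) = mex{0,0} = 1
G(4) = mex{1,1} = 0
G(5) = mex{0,0,0} = 1
G(6) = mex{1,1,1} = 0
G(7) = mex{0,0,0} = 1
G(8) = mex{1,1,1} = 0
G(9) = mex{0,0,0,0} = 1
G(10) = mex{1,1,1,1,0} = 2
G(11) = mex{2,0,0,0,1} = 3
G(12) = mex{3,1,1,1,0} = 2
G(13) = mex{2,2,0,0,1} = 3
G(14) = mex{3,3,1,1,0} = 2
G(15) = mex{2,2,2,0,1} = 3
G(16) = mex{3,3,3,1,0} = 2
G(17) = mex{2,2,2,0,1} = 3
G(18) = mex{3,3,3,1,0} = 2
G(19) = mex{2,2,2,2,1} = 0
G(20) = mex{0,3,3,3,2} = 1
G(21) = mex{1,2,2,2,3} = 0

0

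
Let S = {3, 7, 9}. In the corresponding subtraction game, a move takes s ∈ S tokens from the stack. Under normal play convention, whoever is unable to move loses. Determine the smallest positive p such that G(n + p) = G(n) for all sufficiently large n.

2

G(0) = 0
G(1) = mex{} = 0
G(2) = mex{} = 0
G(3) = mex{0} = 1
G(4) = mex{0} = 1
G(5) = mex{0} = 1
G(6) = mex{1} = 0
G(7) = mex{1,0} = 2
G(8) = mex{1,0} = 2
G(9) = mex{0,0,0} = 1
G(10) = mex{2,1,0} = 3
G(11) = mex{2,1,0} = 3
G(12) = mex{1,1,1} = 0
G(13) = mex{3,0,1} = 2
G(14) = mex{3,2,1} = 0
G(15) = mex{0,2,0} = 1
G(16) = mex{2,1,2} = 0
G(17) = mex{0,3,2} = 1
G(18) = mex{1,3,1} = 0
G(19) = mex{0,0,3} = 1
G(20) = mex{1,2,3} = 0
G(21) = mex{0,0,0} = 1
G(22) = mex{1,1,2} = 0
G(23) = mex{0,0,0} = 1
G(24) = mex{1,1,1} = 0
G(25) = mex{0,0,0} = 1
G(26) = mex{1,1,1} = 0
From n = 14 onward G(n+2) = G(n); since this holds over max(S) = 9 consecutive positions the period is 2 (pre-period 14).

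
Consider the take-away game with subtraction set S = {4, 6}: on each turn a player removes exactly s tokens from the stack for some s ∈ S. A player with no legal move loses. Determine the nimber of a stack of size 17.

1

n :  0  1  2  3  4  5  6  7  8  9 10 11 12 13 14 15 16 17
G :  0  0  0  0  1  1  1  1  2  2  0  0  0  0  1  1  1  1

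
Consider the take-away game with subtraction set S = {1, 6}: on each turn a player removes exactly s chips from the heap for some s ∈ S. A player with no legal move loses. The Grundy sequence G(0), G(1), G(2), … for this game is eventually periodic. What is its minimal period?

7

n :  0  1  2  3  4  5  6  7  8  9 10 11 12 13 14 15
G :  0  1  0  1  0  1  2  0  1  0  1  0  1  2  0  1
G(n+7) = G(n) holds for n = 0,…,5 (a full window of length max(S) = 6), so the sequence is purely periodic with period 7.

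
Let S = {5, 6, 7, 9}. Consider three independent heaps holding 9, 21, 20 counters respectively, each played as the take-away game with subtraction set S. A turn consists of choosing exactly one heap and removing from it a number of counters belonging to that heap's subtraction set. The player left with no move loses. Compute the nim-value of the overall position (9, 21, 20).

1

All heaps use S = {5, 6, 7, 9}:
n :  0  1  2  3  4  5  6  7  8  9 10 11 12 13 14 15 16 17 18 19 20 21
G :  0  0  0  0  0  1  1  1  1  1  2  2  2  2  0  0  0  0  0  1  1  1
Heap A: G(9) = 1.
Heap B: G(21) = 1.
Heap C: G(20) = 1.
Combined Grundy value = 1 ⊕ 1 ⊕ 1 = 1.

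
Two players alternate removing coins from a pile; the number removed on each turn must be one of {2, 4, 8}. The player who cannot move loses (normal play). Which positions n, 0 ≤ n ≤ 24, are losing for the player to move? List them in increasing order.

0, 1, 6, 7, 12, 13, 18, 19, 24

G(0) = 0
G(1) = mex{} = 0
G(2) = mex{0} = 1
G(3) = mex{0} = 1
G(4) = mex{1,0} = 2
G(5) = mex{1,0} = 2
G(6) = mex{2,1} = 0
G(7) = mex{2,1} = 0
G(8) = mex{0,2,0} = 1
G(9) = mex{0,2,0} = 1
G(10) = mex{1,0,1} = 2
G(11) = mex{1,0,1} = 2
G(12) = mex{2,1,2} = 0
G(13) = mex{2,1,2} = 0
G(14) = mex{0,2,0} = 1
G(15) = mex{0,2,0} = 1
G(16) = mex{1,0,1} = 2
G(17) = mex{1,0,1} = 2
G(18) = mex{2,1,2} = 0
G(19) = mex{2,1,2} = 0
G(20) = mex{0,2,0} = 1
G(21) = mex{0,2,0} = 1
G(22) = mex{1,0,1} = 2
G(23) = mex{1,0,1} = 2
G(24) = mex{2,1,2} = 0
P-positions are exactly the n with G(n) = 0.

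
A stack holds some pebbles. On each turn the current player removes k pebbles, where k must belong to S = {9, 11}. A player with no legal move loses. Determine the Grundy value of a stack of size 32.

1

G(0) = 0
G(1) = mex{} = 0
G(2) = mex{} = 0
G(3) = mex{} = 0
G(4) = mex{} = 0
G(5) = mex{} = 0
G(6) = mex{} = 0
G(7) = mex{} = 0
G(8) = mex{} = 0
G(9) = mex{0} = 1
G(10) = mex{0} = 1
G(11) = mex{0,0} = 1
G(12) = mex{0,0} = 1
G(13) = mex{0,0} = 1
G(14) = mex{0,0} = 1
G(15) = mex{0,0} = 1
G(16) = mex{0,0} = 1
G(17) = mex{0,0} = 1
G(18) = mex{1,0} = 2
G(19) = mex{1,0} = 2
G(20) = mex{1,1} = 0
G(21) = mex{1,1} = 0
G(22) = mex{1,1} = 0
G(23) = mex{1,1} = 0
G(24) = mex{1,1} = 0
G(25) = mex{1,1} = 0
G(26) = mex{1,1} = 0
G(27) = mex{2,1} = 0
G(28) = mex{2,1} = 0
G(29) = mex{0,2} = 1
G(30) = mex{0,2} = 1
G(31) = mex{0,0} = 1
G(32) = mex{0,0} = 1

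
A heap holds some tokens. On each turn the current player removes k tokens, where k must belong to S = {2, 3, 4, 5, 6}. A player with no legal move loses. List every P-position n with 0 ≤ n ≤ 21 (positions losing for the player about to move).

G(0) = 0
G(1) = mex{} = 0
G(2) = mex{0} = 1
G(3) = mex{0,0} = 1
G(4) = mex{1,0,0} = 2
G(5) = mex{1,1,0,0} = 2
G(6) = mex{2,1,1,0,0} = 3
G(7) = mex{2,2,1,1,0} = 3
G(8) = mex{3,2,2,1,1} = 0
G(9) = mex{3,3,2,2,1} = 0
G(10) = mex{0,3,3,2,2} = 1
G(11) = mex{0,0,3,3,2} = 1
G(12) = mex{1,0,0,3,3} = 2
G(13) = mex{1,1,0,0,3} = 2
G(14) = mex{2,1,1,0,0} = 3
G(15) = mex{2,2,1,1,0} = 3
G(16) = mex{3,2,2,1,1} = 0
G(17) = mex{3,3,2,2,1} = 0
G(18) = mex{0,3,3,2,2} = 1
G(19) = mex{0,0,3,3,2} = 1
G(20) = mex{1,0,0,3,3} = 2
G(21) = mex{1,1,0,0,3} = 2
P-positions are exactly the n with G(n) = 0.

0, 1, 8, 9, 16, 17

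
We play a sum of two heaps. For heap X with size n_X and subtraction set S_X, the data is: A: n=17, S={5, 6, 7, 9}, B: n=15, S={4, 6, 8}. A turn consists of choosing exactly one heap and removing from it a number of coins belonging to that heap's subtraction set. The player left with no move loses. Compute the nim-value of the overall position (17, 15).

0

Heap A, S = {5, 6, 7, 9}:
n :  0  1  2  3  4  5  6  7  8  9 10 11 12 13 14 15 16 17
G :  0  0  0  0  0  1  1  1  1  1  2  2  2  2  0  0  0  0
G_A(17) = 0.
Heap B, S = {4, 6, 8}:
G(0) = 0
G(1) = mex{} = 0
G(2) = mex{} = 0
G(3) = mex{} = 0
G(4) = mex{0} = 1
G(5) = mex{0} = 1
G(6) = mex{0,0} = 1
G(7) = mex{0,0} = 1
G(8) = mex{1,0,0} = 2
G(9) = mex{1,0,0} = 2
G(10) = mex{1,1,0} = 2
G(11) = mex{1,1,0} = 2
G(12) = mex{2,1,1} = 0
G(13) = mex{2,1,1} = 0
G(14) = mex{2,2,1} = 0
G(15) = mex{2,2,1} = 0
G_B(15) = 0.
Combined Grundy value = 0 ⊕ 0 = 0.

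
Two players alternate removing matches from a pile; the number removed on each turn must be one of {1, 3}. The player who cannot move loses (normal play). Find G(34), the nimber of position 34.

G(0) = 0
G(1) = mex{0} = 1
G(2) = mex{1} = 0
G(3) = mex{0,0} = 1
G(4) = mex{1,1} = 0
G(5) = mex{0,0} = 1
G(6) = mex{1,1} = 0
G(7) = mex{0,0} = 1
G(8) = mex{1,1} = 0
G(9) = mex{0,0} = 1
G(10) = mex{1,1} = 0
G(11) = mex{0,0} = 1
G(12) = mex{1,1} = 0
G(13) = mex{0,0} = 1
G(14) = mex{1,1} = 0
G(15) = mex{0,0} = 1
G(16) = mex{1,1} = 0
G(17) = mex{0,0} = 1
G(18) = mex{1,1} = 0
G(19) = mex{0,0} = 1
G(20) = mex{1,1} = 0
G(21) = mex{0,0} = 1
G(22) = mex{1,1} = 0
G(23) = mex{0,0} = 1
G(24) = mex{1,1} = 0
G(25) = mex{0,0} = 1
G(26) = mex{1,1} = 0
G(27) = mex{0,0} = 1
G(28) = mex{1,1} = 0
G(29) = mex{0,0} = 1
G(30) = mex{1,1} = 0
G(31) = mex{0,0} = 1
G(32) = mex{1,1} = 0
G(33) = mex{0,0} = 1
G(34) = mex{1,1} = 0

0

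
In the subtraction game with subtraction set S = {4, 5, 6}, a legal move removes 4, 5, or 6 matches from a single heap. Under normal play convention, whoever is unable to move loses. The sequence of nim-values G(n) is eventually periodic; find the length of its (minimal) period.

10

n :  0  1  2  3  4  5  6  7  8  9 10 11 12 13 14 15 16 17 18 19 20 21
G :  0  0  0  0  1  1  1  1  2  2  0  0  0  0  1  1  1  1  2  2  0  0
G(n+10) = G(n) holds for n = 0,…,5 (a full window of length max(S) = 6), so the sequence is purely periodic with period 10.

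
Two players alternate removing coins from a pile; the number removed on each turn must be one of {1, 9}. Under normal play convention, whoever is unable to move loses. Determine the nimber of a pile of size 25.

1

n :  0  1  2  3  4  5  6  7  8  9 10 11 12 13 14 15 16 17 18 19 20 21 22 23 24 25
G :  0  1  0  1  0  1  0  1  0  1  0  1  0  1  0  1  0  1  0  1  0  1  0  1  0  1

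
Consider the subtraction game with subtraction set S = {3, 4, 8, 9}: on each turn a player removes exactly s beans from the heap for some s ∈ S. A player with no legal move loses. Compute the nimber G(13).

0

n :  0  1  2  3  4  5  6  7  8  9 10 11 12 13
G :  0  0  0  1  1  1  2  0  2  3  1  3  0  0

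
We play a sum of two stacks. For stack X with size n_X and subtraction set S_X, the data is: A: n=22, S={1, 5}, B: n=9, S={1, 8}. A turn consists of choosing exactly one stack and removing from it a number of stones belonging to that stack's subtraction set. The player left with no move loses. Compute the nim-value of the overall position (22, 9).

0

Stack A, S = {1, 5}:
n :  0  1  2  3  4  5  6  7  8  9 10 11 12 13 14 15 16 17 18 19 20 21 22
G :  0  1  0  1  0  1  0  1  0  1  0  1  0  1  0  1  0  1  0  1  0  1  0
G_A(22) = 0.
Stack B, S = {1, 8}:
G(0) = 0
G(1) = mex{0} = 1
G(2) = mex{1} = 0
G(3) = mex{0} = 1
G(4) = mex{1} = 0
G(5) = mex{0} = 1
G(6) = mex{1} = 0
G(7) = mex{0} = 1
G(8) = mex{1,0} = 2
G(9) = mex{2,1} = 0
G_B(9) = 0.
Combined Grundy value = 0 ⊕ 0 = 0.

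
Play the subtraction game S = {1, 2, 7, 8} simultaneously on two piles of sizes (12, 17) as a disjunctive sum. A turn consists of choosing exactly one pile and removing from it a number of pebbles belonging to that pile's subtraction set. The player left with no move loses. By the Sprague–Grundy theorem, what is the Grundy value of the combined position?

All piles use S = {1, 2, 7, 8}:
G(0) = 0
G(1) = mex{0} = 1
G(2) = mex{1,0} = 2
G(3) = mex{2,1} = 0
G(4) = mex{0,2} = 1
G(5) = mex{1,0} = 2
G(6) = mex{2,1} = 0
G(7) = mex{0,2,0} = 1
G(8) = mex{1,0,1,0} = 2
G(9) = mex{2,1,2,1} = 0
G(10) = mex{0,2,0,2} = 1
G(11) = mex{1,0,1,0} = 2
G(12) = mex{2,1,2,1} = 0
G(13) = mex{0,2,0,2} = 1
G(14) = mex{1,0,1,0} = 2
G(15) = mex{2,1,2,1} = 0
G(16) = mex{0,2,0,2} = 1
G(17) = mex{1,0,1,0} = 2
Pile A: G(12) = 0.
Pile B: G(17) = 2.
Combined Grundy value = 0 ⊕ 2 = 2.

2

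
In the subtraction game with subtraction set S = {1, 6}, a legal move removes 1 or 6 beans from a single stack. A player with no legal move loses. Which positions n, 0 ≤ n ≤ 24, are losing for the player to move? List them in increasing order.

0, 2, 4, 7, 9, 11, 14, 16, 18, 21, 23

G(0) = 0
G(1) = mex{0} = 1
G(2) = mex{1} = 0
G(3) = mex{0} = 1
G(4) = mex{1} = 0
G(5) = mex{0} = 1
G(6) = mex{1,0} = 2
G(7) = mex{2,1} = 0
G(8) = mex{0,0} = 1
G(9) = mex{1,1} = 0
G(10) = mex{0,0} = 1
G(11) = mex{1,1} = 0
G(12) = mex{0,2} = 1
G(13) = mex{1,0} = 2
G(14) = mex{2,1} = 0
G(15) = mex{0,0} = 1
G(16) = mex{1,1} = 0
G(17) = mex{0,0} = 1
G(18) = mex{1,1} = 0
G(19) = mex{0,2} = 1
G(20) = mex{1,0} = 2
G(21) = mex{2,1} = 0
G(22) = mex{0,0} = 1
G(23) = mex{1,1} = 0
G(24) = mex{0,0} = 1
P-positions are exactly the n with G(n) = 0.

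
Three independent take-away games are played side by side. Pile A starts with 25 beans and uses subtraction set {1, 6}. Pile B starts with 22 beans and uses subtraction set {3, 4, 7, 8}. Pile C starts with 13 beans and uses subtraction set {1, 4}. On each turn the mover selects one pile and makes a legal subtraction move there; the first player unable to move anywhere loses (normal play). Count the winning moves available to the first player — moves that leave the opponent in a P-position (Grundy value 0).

Pile A, S = {1, 6}:
n :  0  1  2  3  4  5  6  7  8  9 10 11 12 13 14 15 16 17 18 19 20 21 22 23 24 25
G :  0  1  0  1  0  1  2  0  1  0  1  0  1  2  0  1  0  1  0  1  2  0  1  0  1  0
G_A(25) = 0.
Pile B, S = {3, 4, 7, 8}:
n :  0  1  2  3  4  5  6  7  8  9 10 11 12 13 14 15 16 17 18 19 20 21 22
G :  0  0  0  1  1  1  2  2  2  3  3  0  0  0  1  1  1  2  2  2  3  3  0
G_B(22) = 0.
Pile C, S = {1, 4}:
G(0) = 0
G(1) = mex{0} = 1
G(2) = mex{1} = 0
G(3) = mex{0} = 1
G(4) = mex{1,0} = 2
G(5) = mex{2,1} = 0
G(6) = mex{0,0} = 1
G(7) = mex{1,1} = 0
G(8) = mex{0,2} = 1
G(9) = mex{1,0} = 2
G(10) = mex{2,1} = 0
G(11) = mex{0,0} = 1
G(12) = mex{1,1} = 0
G(13) = mex{0,2} = 1
G_C(13) = 1.
Combined Grundy value = 0 ⊕ 0 ⊕ 1 = 1.
A winning move leaves total XOR = 0, i.e. changes one component's Grundy value g to g ⊕ X where X is the current total.
Pile A: need g' = 0⊕1 = 1. Options: 25−1→G=1, 25−6→G=1. Hits: 2.
Pile B: need g' = 0⊕1 = 1. Options: 22−3→G=2, 22−4→G=2, 22−7→G=1, 22−8→G=1. Hits: 2.
Pile C: need g' = 1⊕1 = 0. Options: 13−1→G=0, 13−4→G=2. Hits: 1.

5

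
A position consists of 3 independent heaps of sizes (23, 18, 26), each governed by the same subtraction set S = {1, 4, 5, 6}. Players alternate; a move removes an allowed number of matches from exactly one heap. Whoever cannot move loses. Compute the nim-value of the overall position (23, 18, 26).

7

All heaps use S = {1, 4, 5, 6}:
n :  0  1  2  3  4  5  6  7  8  9 10 11 12 13 14 15 16 17 18 19 20 21 22 23 24 25 26
G :  0  1  0  1  2  3  2  3  4  0  1  0  1  2  3  2  3  4  0  1  0  1  2  3  2  3  4
Heap A: G(23) = 3.
Heap B: G(18) = 0.
Heap C: G(26) = 4.
Combined Grundy value = 3 ⊕ 0 ⊕ 4 = 7.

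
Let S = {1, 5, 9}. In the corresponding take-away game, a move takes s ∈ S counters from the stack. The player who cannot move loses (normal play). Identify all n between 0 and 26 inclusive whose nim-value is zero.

n :  0  1  2  3  4  5  6  7  8  9 10 11 12 13 14 15 16 17 18 19 20 21 22 23 24 25 26
G :  0  1  0  1  0  1  0  1  0  1  0  1  0  1  0  1  0  1  0  1  0  1  0  1  0  1  0
P-positions are exactly the n with G(n) = 0.

0, 2, 4, 6, 8, 10, 12, 14, 16, 18, 20, 22, 24, 26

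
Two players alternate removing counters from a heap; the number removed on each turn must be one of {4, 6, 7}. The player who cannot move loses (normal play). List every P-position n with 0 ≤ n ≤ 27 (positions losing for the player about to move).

G(0) = 0
G(1) = mex{} = 0
G(2) = mex{} = 0
G(3) = mex{} = 0
G(4) = mex{0} = 1
G(5) = mex{0} = 1
G(6) = mex{0,0} = 1
G(7) = mex{0,0,0} = 1
G(8) = mex{1,0,0} = 2
G(9) = mex{1,0,0} = 2
G(10) = mex{1,1,0} = 2
G(11) = mex{1,1,1} = 0
G(12) = mex{2,1,1} = 0
G(13) = mex{2,1,1} = 0
G(14) = mex{2,2,1} = 0
G(15) = mex{0,2,2} = 1
G(16) = mex{0,2,2} = 1
G(17) = mex{0,0,2} = 1
G(18) = mex{0,0,0} = 1
G(19) = mex{1,0,0} = 2
G(20) = mex{1,0,0} = 2
G(21) = mex{1,1,0} = 2
G(22) = mex{1,1,1} = 0
G(23) = mex{2,1,1} = 0
G(24) = mex{2,1,1} = 0
G(25) = mex{2,2,1} = 0
G(26) = mex{0,2,2} = 1
G(27) = mex{0,2,2} = 1
P-positions are exactly the n with G(n) = 0.

0, 1, 2, 3, 11, 12, 13, 14, 22, 23, 24, 25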